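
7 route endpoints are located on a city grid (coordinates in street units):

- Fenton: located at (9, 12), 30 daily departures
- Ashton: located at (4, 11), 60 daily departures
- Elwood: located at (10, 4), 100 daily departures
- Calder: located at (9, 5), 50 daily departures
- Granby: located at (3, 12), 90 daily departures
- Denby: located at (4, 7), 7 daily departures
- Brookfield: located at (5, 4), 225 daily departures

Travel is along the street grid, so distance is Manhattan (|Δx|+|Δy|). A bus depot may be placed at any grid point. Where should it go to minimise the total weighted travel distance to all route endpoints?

Manhattan distance separates: Σwᵢ(|x−xᵢ|+|y−yᵢ|) = Σwᵢ|x−xᵢ| + Σwᵢ|y−yᵢ|, so x and y are optimised independently as 1-D weighted medians.
Total weight W = 562; half = 281.
x-coordinate, sorted with cumulative weight:
  x=3 (Granby, w=90) cum 90
  x=4 (Ashton, w=60) cum 150
  x=4 (Denby, w=7) cum 157
  x=5 (Brookfield, w=225) cum 382  ← median
  x=9 (Fenton, w=30) cum 412
  x=9 (Calder, w=50) cum 462
  x=10 (Elwood, w=100) cum 562
⇒ x* = 5
y-coordinate, sorted with cumulative weight:
  y=4 (Elwood, w=100) cum 100
  y=4 (Brookfield, w=225) cum 325  ← median
  y=5 (Calder, w=50) cum 375
  y=7 (Denby, w=7) cum 382
  y=11 (Ashton, w=60) cum 442
  y=12 (Fenton, w=30) cum 472
  y=12 (Granby, w=90) cum 562
⇒ y* = 4

(5, 4)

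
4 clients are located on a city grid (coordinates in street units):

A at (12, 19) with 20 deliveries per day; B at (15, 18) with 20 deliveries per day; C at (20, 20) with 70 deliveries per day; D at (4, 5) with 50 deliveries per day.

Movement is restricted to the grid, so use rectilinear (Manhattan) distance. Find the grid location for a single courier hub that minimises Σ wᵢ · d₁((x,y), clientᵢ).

Manhattan distance separates: Σwᵢ(|x−xᵢ|+|y−yᵢ|) = Σwᵢ|x−xᵢ| + Σwᵢ|y−yᵢ|, so x and y are optimised independently as 1-D weighted medians.
Total weight W = 160; half = 80.
x-coordinate, sorted with cumulative weight:
  x=4 (D, w=50) cum 50
  x=12 (A, w=20) cum 70
  x=15 (B, w=20) cum 90  ← median
  x=20 (C, w=70) cum 160
⇒ x* = 15
y-coordinate, sorted with cumulative weight:
  y=5 (D, w=50) cum 50
  y=18 (B, w=20) cum 70
  y=19 (A, w=20) cum 90  ← median
  y=20 (C, w=70) cum 160
⇒ y* = 19

(15, 19)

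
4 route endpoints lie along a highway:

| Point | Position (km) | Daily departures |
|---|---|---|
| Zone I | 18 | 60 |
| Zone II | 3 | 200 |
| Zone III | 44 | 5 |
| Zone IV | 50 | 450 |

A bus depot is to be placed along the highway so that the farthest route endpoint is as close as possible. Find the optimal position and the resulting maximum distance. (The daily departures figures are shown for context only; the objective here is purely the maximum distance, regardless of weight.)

The 1-center on a line is the midpoint of the two extreme points: leftmost at 3, rightmost at 50.
Optimal location = (3 + 50)/2 = 26.5; maximum distance = (50 − 3)/2 = 23.5.

location 26.5, max distance 23.5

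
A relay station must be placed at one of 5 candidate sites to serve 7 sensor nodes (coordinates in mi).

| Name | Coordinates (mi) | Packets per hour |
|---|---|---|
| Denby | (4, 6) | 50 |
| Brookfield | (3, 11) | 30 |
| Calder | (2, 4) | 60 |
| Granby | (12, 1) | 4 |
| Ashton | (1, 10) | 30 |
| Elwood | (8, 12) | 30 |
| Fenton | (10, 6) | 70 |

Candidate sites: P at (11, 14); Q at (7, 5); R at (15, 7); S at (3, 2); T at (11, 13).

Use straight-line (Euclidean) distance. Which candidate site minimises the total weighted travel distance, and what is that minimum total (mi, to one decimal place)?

Q, total 1373.8 mi

Total weighted distance at each candidate:
  P (11, 14): total = 2642.8
  Q (7, 5): total = 1373.8
  R (15, 7): total = 2803.6
  S (3, 2): total = 1793.7
  T (11, 13): total = 2457.3
Minimum is at Q with total 1373.8 mi.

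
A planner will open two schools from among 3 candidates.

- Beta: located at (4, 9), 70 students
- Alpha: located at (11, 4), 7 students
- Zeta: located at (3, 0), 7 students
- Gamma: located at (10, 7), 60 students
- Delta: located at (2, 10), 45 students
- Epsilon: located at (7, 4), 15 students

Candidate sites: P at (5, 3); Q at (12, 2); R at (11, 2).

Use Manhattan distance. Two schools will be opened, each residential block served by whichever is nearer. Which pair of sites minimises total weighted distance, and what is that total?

{P, R}, total 1394

Evaluate every pair (each demand assigned to the nearer of the two):
  {P, R}: total = 1394
  {P, Q}: total = 1461
  {Q, R}: total = 2279
Best pair: {P, R} with total 1394.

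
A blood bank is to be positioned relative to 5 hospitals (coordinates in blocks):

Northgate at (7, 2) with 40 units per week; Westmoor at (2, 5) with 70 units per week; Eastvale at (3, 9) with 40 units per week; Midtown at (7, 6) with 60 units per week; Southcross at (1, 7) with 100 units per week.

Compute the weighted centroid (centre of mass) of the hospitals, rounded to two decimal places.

The minimiser of Σwᵢ‖p−pᵢ‖² is the weighted centroid p* = (Σwᵢpᵢ)/(Σwᵢ).
Σwᵢ = 310.
Σwᵢxᵢ = 40·7 + 70·2 + 40·3 + 60·7 + 100·1 = 1060.
Σwᵢyᵢ = 40·2 + 70·5 + 40·9 + 60·6 + 100·7 = 1850.
x* = 1060/310 = 3.42, y* = 1850/310 = 5.97.

(3.42, 5.97)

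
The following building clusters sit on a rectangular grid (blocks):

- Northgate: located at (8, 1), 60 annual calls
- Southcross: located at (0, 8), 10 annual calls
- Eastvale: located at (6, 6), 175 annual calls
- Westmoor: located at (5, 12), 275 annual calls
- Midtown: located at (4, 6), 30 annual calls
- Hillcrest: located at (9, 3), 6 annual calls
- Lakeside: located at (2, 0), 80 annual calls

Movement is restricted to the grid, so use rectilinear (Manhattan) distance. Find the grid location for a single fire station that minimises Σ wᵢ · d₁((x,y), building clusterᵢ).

(5, 6)

Manhattan distance separates: Σwᵢ(|x−xᵢ|+|y−yᵢ|) = Σwᵢ|x−xᵢ| + Σwᵢ|y−yᵢ|, so x and y are optimised independently as 1-D weighted medians.
Total weight W = 636; half = 318.
x-coordinate, sorted with cumulative weight:
  x=0 (Southcross, w=10) cum 10
  x=2 (Lakeside, w=80) cum 90
  x=4 (Midtown, w=30) cum 120
  x=5 (Westmoor, w=275) cum 395  ← median
  x=6 (Eastvale, w=175) cum 570
  x=8 (Northgate, w=60) cum 630
  x=9 (Hillcrest, w=6) cum 636
⇒ x* = 5
y-coordinate, sorted with cumulative weight:
  y=0 (Lakeside, w=80) cum 80
  y=1 (Northgate, w=60) cum 140
  y=3 (Hillcrest, w=6) cum 146
  y=6 (Eastvale, w=175) cum 321  ← median
  y=6 (Midtown, w=30) cum 351
  y=8 (Southcross, w=10) cum 361
  y=12 (Westmoor, w=275) cum 636
⇒ y* = 6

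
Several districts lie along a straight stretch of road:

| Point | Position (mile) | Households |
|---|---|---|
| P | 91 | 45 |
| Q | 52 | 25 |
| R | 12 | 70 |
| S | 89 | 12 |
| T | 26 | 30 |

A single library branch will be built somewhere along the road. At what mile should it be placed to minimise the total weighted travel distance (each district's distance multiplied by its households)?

For a sum of weighted absolute distances on a line, the optimum is the weighted median (not the mean). Total weight W = 182; half-weight = 91.
Sort by position and accumulate weight:
  mile 12 (R, w=70) → cum 70
  mile 26 (T, w=30) → cum 100  ≥ 91 → median here
  mile 52 (Q, w=25) → cum 125
  mile 89 (S, w=12) → cum 137
  mile 91 (P, w=45) → cum 182
Optimal location: mile 26.

x = 26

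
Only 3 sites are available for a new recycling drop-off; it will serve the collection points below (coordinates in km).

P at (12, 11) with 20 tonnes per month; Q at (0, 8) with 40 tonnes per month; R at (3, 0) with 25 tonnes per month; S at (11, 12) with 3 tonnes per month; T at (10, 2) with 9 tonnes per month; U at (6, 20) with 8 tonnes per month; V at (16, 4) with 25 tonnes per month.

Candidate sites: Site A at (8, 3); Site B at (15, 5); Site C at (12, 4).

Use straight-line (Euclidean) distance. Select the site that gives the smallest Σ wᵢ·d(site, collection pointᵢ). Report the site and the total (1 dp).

Site A, total 1089.1 km

Total weighted distance at each candidate:
  Site A (8, 3): total = 1089.1
  Site B (15, 5): total = 1323.0
  Site C (12, 4): total = 1178.5
Minimum is at Site A with total 1089.1 km.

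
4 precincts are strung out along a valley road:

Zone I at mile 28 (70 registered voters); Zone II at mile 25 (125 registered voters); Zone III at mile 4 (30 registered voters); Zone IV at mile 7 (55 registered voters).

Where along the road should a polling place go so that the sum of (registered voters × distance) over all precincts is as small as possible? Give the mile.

For a sum of weighted absolute distances on a line, the optimum is the weighted median (not the mean). Total weight W = 280; half-weight = 140.
Sort by position and accumulate weight:
  mile 4 (Zone III, w=30) → cum 30
  mile 7 (Zone IV, w=55) → cum 85
  mile 25 (Zone II, w=125) → cum 210  ≥ 140 → median here
  mile 28 (Zone I, w=70) → cum 280
Optimal location: mile 25.

x = 25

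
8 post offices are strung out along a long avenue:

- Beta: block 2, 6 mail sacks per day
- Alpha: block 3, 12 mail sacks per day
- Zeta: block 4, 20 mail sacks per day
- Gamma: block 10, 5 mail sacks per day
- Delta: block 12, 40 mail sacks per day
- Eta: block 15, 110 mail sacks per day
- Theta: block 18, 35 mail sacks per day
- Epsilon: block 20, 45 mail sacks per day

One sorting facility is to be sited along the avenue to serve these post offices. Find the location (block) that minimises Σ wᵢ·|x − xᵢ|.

For a sum of weighted absolute distances on a line, the optimum is the weighted median (not the mean). Total weight W = 273; half-weight = 136.5.
Sort by position and accumulate weight:
  block 2 (Beta, w=6) → cum 6
  block 3 (Alpha, w=12) → cum 18
  block 4 (Zeta, w=20) → cum 38
  block 10 (Gamma, w=5) → cum 43
  block 12 (Delta, w=40) → cum 83
  block 15 (Eta, w=110) → cum 193  ≥ 136.5 → median here
  block 18 (Theta, w=35) → cum 228
  block 20 (Epsilon, w=45) → cum 273
Optimal location: block 15.

x = 15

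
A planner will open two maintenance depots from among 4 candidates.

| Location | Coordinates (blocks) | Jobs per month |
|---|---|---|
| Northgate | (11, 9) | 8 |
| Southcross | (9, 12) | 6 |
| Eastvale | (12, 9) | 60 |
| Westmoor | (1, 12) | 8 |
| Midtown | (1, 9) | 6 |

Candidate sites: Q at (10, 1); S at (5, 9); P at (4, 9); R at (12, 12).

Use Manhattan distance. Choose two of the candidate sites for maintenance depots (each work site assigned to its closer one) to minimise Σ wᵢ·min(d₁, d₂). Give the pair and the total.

Evaluate every pair (each demand assigned to the nearer of the two):
  {P, R}: total = 296
  {S, R}: total = 310
  {Q, R}: total = 402
  {S, P}: total = 576
  {Q, S}: total = 590
  {Q, P}: total = 650
Best pair: {P, R} with total 296.

{P, R}, total 296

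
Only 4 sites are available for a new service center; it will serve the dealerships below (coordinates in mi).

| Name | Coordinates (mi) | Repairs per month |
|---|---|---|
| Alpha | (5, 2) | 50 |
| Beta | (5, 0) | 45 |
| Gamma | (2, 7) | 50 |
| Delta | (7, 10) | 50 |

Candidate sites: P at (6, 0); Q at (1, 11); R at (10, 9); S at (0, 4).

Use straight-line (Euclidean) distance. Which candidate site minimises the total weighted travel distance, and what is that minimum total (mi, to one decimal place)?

P, total 1062.4 mi

Total weighted distance at each candidate:
  P (6, 0): total = 1062.4
  Q (1, 11): total = 1529.4
  R (10, 9): total = 1463.8
  S (0, 4): total = 1198.7
Minimum is at P with total 1062.4 mi.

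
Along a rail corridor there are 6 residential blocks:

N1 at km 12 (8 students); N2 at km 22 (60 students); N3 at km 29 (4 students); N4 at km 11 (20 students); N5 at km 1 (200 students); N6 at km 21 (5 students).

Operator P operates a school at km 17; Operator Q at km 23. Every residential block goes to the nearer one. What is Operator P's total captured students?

228

The indifferent point is the midpoint (17+23)/2 = 20; residential blocks left of it (closer to Operator P at 17) go to Operator P, those right go to Operator Q.
  N5 at 1 (w=200) → Operator P
  N4 at 11 (w=20) → Operator P
  N1 at 12 (w=8) → Operator P
  N6 at 21 (w=5) → Operator Q
  N2 at 22 (w=60) → Operator Q
  N3 at 29 (w=4) → Operator Q
Operator P captures 228; Operator Q captures 69.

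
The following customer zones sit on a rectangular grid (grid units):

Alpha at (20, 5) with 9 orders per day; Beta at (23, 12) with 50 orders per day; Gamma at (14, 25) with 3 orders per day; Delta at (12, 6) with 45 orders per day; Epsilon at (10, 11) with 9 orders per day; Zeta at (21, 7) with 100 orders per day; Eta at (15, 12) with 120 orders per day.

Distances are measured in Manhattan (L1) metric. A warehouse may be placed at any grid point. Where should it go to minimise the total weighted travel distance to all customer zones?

(15, 12)

Manhattan distance separates: Σwᵢ(|x−xᵢ|+|y−yᵢ|) = Σwᵢ|x−xᵢ| + Σwᵢ|y−yᵢ|, so x and y are optimised independently as 1-D weighted medians.
Total weight W = 336; half = 168.
x-coordinate, sorted with cumulative weight:
  x=10 (Epsilon, w=9) cum 9
  x=12 (Delta, w=45) cum 54
  x=14 (Gamma, w=3) cum 57
  x=15 (Eta, w=120) cum 177  ← median
  x=20 (Alpha, w=9) cum 186
  x=21 (Zeta, w=100) cum 286
  x=23 (Beta, w=50) cum 336
⇒ x* = 15
y-coordinate, sorted with cumulative weight:
  y=5 (Alpha, w=9) cum 9
  y=6 (Delta, w=45) cum 54
  y=7 (Zeta, w=100) cum 154
  y=11 (Epsilon, w=9) cum 163
  y=12 (Beta, w=50) cum 213  ← median
  y=12 (Eta, w=120) cum 333
  y=25 (Gamma, w=3) cum 336
⇒ y* = 12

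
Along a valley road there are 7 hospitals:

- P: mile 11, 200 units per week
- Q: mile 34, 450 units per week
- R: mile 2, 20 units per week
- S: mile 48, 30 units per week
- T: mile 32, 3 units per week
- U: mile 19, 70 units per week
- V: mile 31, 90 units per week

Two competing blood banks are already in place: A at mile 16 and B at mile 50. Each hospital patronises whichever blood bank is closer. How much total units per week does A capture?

383

The indifferent point is the midpoint (16+50)/2 = 33; hospitals left of it (closer to A at 16) go to A, those right go to B.
  R at 2 (w=20) → A
  P at 11 (w=200) → A
  U at 19 (w=70) → A
  V at 31 (w=90) → A
  T at 32 (w=3) → A
  Q at 34 (w=450) → B
  S at 48 (w=30) → B
A captures 383; B captures 480.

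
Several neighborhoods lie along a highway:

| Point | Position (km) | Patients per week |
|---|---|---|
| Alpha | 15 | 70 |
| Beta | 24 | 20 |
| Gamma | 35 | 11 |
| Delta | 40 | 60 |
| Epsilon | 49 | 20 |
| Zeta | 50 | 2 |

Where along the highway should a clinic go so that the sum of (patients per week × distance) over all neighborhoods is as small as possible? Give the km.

For a sum of weighted absolute distances on a line, the optimum is the weighted median (not the mean). Total weight W = 183; half-weight = 91.5.
Sort by position and accumulate weight:
  km 15 (Alpha, w=70) → cum 70
  km 24 (Beta, w=20) → cum 90
  km 35 (Gamma, w=11) → cum 101  ≥ 91.5 → median here
  km 40 (Delta, w=60) → cum 161
  km 49 (Epsilon, w=20) → cum 181
  km 50 (Zeta, w=2) → cum 183
Optimal location: km 35.

x = 35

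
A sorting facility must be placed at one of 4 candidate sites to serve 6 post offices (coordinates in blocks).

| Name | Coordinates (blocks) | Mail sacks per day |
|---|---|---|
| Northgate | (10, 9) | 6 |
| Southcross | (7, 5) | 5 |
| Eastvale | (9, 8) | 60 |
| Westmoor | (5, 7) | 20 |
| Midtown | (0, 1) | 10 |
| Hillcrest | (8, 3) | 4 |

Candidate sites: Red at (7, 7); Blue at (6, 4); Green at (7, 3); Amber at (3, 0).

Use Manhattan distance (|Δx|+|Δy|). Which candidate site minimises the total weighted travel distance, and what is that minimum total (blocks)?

Total weighted distance at each candidate:
  Red (7, 7): total = 410
  Blue (6, 4): total = 666
  Green (7, 3): total = 698
  Amber (3, 0): total = 1233
Minimum is at Red with total 410 blocks.

Red, total 410 blocks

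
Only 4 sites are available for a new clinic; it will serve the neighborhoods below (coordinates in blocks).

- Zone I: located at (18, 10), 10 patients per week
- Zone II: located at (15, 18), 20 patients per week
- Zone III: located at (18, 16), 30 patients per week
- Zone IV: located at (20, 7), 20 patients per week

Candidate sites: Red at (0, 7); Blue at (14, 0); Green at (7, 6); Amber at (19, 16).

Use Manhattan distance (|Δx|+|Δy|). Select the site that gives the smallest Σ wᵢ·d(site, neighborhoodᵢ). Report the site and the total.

Total weighted distance at each candidate:
  Red (0, 7): total = 1940
  Blue (14, 0): total = 1380
  Green (7, 6): total = 1460
  Amber (19, 16): total = 420
Minimum is at Amber with total 420 blocks.

Amber, total 420 blocks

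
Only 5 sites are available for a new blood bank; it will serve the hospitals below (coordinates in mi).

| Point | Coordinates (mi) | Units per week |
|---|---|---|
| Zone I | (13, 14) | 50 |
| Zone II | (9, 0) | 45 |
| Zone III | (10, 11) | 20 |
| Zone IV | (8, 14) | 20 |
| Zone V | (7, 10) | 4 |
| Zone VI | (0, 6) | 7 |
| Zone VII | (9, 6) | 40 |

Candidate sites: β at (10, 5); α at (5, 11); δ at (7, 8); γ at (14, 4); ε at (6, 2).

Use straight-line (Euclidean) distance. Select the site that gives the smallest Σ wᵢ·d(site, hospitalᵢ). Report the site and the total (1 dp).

β, total 1158.4 mi

Total weighted distance at each candidate:
  β (10, 5): total = 1158.4
  α (5, 11): total = 1453.3
  δ (7, 8): total = 1173.9
  γ (14, 4): total = 1536.4
  ε (6, 2): total = 1579.9
Minimum is at β with total 1158.4 mi.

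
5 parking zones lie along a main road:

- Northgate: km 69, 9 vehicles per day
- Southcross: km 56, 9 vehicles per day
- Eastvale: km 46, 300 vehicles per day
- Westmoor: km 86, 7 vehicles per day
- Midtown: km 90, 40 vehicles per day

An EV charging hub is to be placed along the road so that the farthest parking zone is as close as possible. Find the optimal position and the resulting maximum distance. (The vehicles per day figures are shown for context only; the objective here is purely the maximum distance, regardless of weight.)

location 68, max distance 22

The 1-center on a line is the midpoint of the two extreme points: leftmost at 46, rightmost at 90.
Optimal location = (46 + 90)/2 = 68; maximum distance = (90 − 46)/2 = 22.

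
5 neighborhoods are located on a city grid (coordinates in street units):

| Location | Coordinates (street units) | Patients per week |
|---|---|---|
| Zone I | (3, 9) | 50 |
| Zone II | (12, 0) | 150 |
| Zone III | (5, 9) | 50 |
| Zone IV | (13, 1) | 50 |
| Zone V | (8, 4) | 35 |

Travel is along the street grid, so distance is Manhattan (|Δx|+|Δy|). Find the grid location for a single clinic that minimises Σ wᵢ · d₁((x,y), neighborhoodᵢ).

(12, 1)

Manhattan distance separates: Σwᵢ(|x−xᵢ|+|y−yᵢ|) = Σwᵢ|x−xᵢ| + Σwᵢ|y−yᵢ|, so x and y are optimised independently as 1-D weighted medians.
Total weight W = 335; half = 167.5.
x-coordinate, sorted with cumulative weight:
  x=3 (Zone I, w=50) cum 50
  x=5 (Zone III, w=50) cum 100
  x=8 (Zone V, w=35) cum 135
  x=12 (Zone II, w=150) cum 285  ← median
  x=13 (Zone IV, w=50) cum 335
⇒ x* = 12
y-coordinate, sorted with cumulative weight:
  y=0 (Zone II, w=150) cum 150
  y=1 (Zone IV, w=50) cum 200  ← median
  y=4 (Zone V, w=35) cum 235
  y=9 (Zone I, w=50) cum 285
  y=9 (Zone III, w=50) cum 335
⇒ y* = 1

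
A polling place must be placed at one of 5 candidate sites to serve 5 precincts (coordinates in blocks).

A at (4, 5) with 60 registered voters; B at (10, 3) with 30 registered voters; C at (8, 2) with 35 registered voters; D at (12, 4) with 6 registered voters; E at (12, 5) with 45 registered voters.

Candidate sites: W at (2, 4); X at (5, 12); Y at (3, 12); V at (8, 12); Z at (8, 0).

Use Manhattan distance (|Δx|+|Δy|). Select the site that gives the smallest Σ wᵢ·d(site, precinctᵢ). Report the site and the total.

Z, total 1213 blocks

Total weighted distance at each candidate:
  W (2, 4): total = 1285
  X (5, 12): total = 2075
  Y (3, 12): total = 2307
  V (8, 12): total = 1907
  Z (8, 0): total = 1213
Minimum is at Z with total 1213 blocks.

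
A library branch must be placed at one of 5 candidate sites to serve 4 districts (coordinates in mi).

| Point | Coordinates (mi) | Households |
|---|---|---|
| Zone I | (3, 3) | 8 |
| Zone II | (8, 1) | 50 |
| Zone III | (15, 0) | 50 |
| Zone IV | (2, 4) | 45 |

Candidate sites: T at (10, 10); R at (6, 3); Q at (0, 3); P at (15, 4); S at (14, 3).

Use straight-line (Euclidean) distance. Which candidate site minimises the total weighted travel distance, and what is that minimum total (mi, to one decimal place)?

R, total 825.3 mi

Total weighted distance at each candidate:
  T (10, 10): total = 1549.2
  R (6, 3): total = 825.3
  Q (0, 3): total = 1301.8
  P (15, 4): total = 1262.1
  S (14, 3): total = 1104.2
Minimum is at R with total 825.3 mi.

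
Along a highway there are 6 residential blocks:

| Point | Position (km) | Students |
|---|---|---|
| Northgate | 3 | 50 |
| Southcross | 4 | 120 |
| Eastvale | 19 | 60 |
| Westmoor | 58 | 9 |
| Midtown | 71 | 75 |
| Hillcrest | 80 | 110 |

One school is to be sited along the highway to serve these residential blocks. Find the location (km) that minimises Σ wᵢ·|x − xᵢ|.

x = 19

For a sum of weighted absolute distances on a line, the optimum is the weighted median (not the mean). Total weight W = 424; half-weight = 212.
Sort by position and accumulate weight:
  km 3 (Northgate, w=50) → cum 50
  km 4 (Southcross, w=120) → cum 170
  km 19 (Eastvale, w=60) → cum 230  ≥ 212 → median here
  km 58 (Westmoor, w=9) → cum 239
  km 71 (Midtown, w=75) → cum 314
  km 80 (Hillcrest, w=110) → cum 424
Optimal location: km 19.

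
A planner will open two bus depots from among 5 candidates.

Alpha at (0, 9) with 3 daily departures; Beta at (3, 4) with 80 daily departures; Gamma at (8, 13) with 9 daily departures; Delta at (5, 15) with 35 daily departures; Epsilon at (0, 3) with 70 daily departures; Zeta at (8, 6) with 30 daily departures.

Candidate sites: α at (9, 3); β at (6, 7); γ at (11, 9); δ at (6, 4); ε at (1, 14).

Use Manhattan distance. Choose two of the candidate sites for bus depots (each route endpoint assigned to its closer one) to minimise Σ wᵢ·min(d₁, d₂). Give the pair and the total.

{δ, ε}, total 1115

Evaluate every pair (each demand assigned to the nearer of the two):
  {δ, ε}: total = 1115
  {β, δ}: total = 1231
  {γ, δ}: total = 1366
  {α, δ}: total = 1402
  {β, ε}: total = 1535
  {α, ε}: total = 1575
  {α, β}: total = 1611
  {β, γ}: total = 1672
  {α, γ}: total = 1826
  {γ, ε}: total = 2236
Best pair: {δ, ε} with total 1115.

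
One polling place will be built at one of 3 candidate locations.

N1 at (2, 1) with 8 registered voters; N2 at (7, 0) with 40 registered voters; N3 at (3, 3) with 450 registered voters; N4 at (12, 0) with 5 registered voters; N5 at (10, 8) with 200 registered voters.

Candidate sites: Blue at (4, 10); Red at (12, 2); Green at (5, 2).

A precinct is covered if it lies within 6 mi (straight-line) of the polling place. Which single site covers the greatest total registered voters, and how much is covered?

Coverage radius r = 6 mi; a point is covered iff (Δx)²+(Δy)² ≤ 6² = 36.
  Blue (4, 10): covers {none} → 0
  Red (12, 2): covers {N2, N4} → 45
  Green (5, 2): covers {N1, N2, N3} → 498
Maximum coverage at Green: 498 registered voters.

Green, covering 498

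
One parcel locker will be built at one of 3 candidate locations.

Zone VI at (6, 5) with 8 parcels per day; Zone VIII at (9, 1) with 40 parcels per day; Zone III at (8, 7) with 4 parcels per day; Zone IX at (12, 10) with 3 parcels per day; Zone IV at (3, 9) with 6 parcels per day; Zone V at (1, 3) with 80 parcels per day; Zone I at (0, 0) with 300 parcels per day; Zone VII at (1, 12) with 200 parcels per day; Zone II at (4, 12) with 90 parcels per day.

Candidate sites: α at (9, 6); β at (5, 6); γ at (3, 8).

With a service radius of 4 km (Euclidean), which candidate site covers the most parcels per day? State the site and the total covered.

β, covering 18

Coverage radius r = 4 km; a point is covered iff (Δx)²+(Δy)² ≤ 4² = 16.
  α (9, 6): covers {Zone VI, Zone III} → 12
  β (5, 6): covers {Zone VI, Zone III, Zone IV} → 18
  γ (3, 8): covers {Zone IV} → 6
Maximum coverage at β: 18 parcels per day.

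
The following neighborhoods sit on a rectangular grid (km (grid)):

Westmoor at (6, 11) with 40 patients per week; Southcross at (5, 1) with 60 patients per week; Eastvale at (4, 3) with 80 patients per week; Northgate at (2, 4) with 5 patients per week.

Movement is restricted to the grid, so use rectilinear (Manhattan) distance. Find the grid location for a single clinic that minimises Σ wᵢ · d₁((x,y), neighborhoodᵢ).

Manhattan distance separates: Σwᵢ(|x−xᵢ|+|y−yᵢ|) = Σwᵢ|x−xᵢ| + Σwᵢ|y−yᵢ|, so x and y are optimised independently as 1-D weighted medians.
Total weight W = 185; half = 92.5.
x-coordinate, sorted with cumulative weight:
  x=2 (Northgate, w=5) cum 5
  x=4 (Eastvale, w=80) cum 85
  x=5 (Southcross, w=60) cum 145  ← median
  x=6 (Westmoor, w=40) cum 185
⇒ x* = 5
y-coordinate, sorted with cumulative weight:
  y=1 (Southcross, w=60) cum 60
  y=3 (Eastvale, w=80) cum 140  ← median
  y=4 (Northgate, w=5) cum 145
  y=11 (Westmoor, w=40) cum 185
⇒ y* = 3

(5, 3)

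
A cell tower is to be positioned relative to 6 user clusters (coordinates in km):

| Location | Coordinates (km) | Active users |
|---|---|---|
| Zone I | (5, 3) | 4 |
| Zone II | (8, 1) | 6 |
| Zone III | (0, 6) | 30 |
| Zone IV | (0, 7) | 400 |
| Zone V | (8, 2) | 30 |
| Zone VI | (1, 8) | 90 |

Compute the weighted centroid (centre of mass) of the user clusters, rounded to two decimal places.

(0.71, 6.75)

The minimiser of Σwᵢ‖p−pᵢ‖² is the weighted centroid p* = (Σwᵢpᵢ)/(Σwᵢ).
Σwᵢ = 560.
Σwᵢxᵢ = 4·5 + 6·8 + 30·0 + 400·0 + 30·8 + 90·1 = 398.
Σwᵢyᵢ = 4·3 + 6·1 + 30·6 + 400·7 + 30·2 + 90·8 = 3778.
x* = 398/560 = 0.71, y* = 3778/560 = 6.75.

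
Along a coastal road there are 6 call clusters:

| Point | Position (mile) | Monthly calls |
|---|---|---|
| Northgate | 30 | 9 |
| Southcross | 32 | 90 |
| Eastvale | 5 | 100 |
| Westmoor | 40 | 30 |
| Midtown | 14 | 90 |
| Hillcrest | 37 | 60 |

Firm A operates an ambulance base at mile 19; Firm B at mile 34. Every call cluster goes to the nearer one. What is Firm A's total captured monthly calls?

The indifferent point is the midpoint (19+34)/2 = 26.5; call clusters left of it (closer to Firm A at 19) go to Firm A, those right go to Firm B.
  Eastvale at 5 (w=100) → Firm A
  Midtown at 14 (w=90) → Firm A
  Northgate at 30 (w=9) → Firm B
  Southcross at 32 (w=90) → Firm B
  Hillcrest at 37 (w=60) → Firm B
  Westmoor at 40 (w=30) → Firm B
Firm A captures 190; Firm B captures 189.

190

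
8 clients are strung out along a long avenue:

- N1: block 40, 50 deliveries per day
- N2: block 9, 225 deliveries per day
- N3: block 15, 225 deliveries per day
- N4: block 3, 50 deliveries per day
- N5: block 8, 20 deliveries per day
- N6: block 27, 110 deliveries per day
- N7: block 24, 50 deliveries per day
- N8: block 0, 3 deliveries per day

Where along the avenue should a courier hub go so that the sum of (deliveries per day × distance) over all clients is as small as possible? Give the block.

For a sum of weighted absolute distances on a line, the optimum is the weighted median (not the mean). Total weight W = 733; half-weight = 366.5.
Sort by position and accumulate weight:
  block 0 (N8, w=3) → cum 3
  block 3 (N4, w=50) → cum 53
  block 8 (N5, w=20) → cum 73
  block 9 (N2, w=225) → cum 298
  block 15 (N3, w=225) → cum 523  ≥ 366.5 → median here
  block 24 (N7, w=50) → cum 573
  block 27 (N6, w=110) → cum 683
  block 40 (N1, w=50) → cum 733
Optimal location: block 15.

x = 15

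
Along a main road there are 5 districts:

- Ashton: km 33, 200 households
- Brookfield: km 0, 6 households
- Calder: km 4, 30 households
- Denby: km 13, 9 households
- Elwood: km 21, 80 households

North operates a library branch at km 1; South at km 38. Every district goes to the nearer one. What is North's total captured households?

45

The indifferent point is the midpoint (1+38)/2 = 19.5; districts left of it (closer to North at 1) go to North, those right go to South.
  Brookfield at 0 (w=6) → North
  Calder at 4 (w=30) → North
  Denby at 13 (w=9) → North
  Elwood at 21 (w=80) → South
  Ashton at 33 (w=200) → South
North captures 45; South captures 280.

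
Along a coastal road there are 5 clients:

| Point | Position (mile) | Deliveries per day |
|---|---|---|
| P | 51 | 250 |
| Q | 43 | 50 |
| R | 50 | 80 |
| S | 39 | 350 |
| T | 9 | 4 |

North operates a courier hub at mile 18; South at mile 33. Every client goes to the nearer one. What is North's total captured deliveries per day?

The indifferent point is the midpoint (18+33)/2 = 25.5; clients left of it (closer to North at 18) go to North, those right go to South.
  T at 9 (w=4) → North
  S at 39 (w=350) → South
  Q at 43 (w=50) → South
  R at 50 (w=80) → South
  P at 51 (w=250) → South
North captures 4; South captures 730.

4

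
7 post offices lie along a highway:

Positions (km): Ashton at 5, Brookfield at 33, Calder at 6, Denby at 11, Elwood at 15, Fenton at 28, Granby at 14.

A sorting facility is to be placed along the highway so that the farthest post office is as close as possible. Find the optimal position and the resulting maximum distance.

location 19, max distance 14

The 1-center on a line is the midpoint of the two extreme points: leftmost at 5, rightmost at 33.
Optimal location = (5 + 33)/2 = 19; maximum distance = (33 − 5)/2 = 14.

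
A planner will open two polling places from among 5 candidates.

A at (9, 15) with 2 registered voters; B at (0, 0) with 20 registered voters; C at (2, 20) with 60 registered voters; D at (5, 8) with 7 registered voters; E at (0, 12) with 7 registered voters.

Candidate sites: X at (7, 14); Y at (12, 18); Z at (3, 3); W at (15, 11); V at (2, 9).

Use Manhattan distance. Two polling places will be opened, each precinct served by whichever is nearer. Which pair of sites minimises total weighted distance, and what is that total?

Evaluate every pair (each demand assigned to the nearer of the two):
  {Z, V}: total = 869
  {X, Z}: total = 898
  {X, V}: total = 949
  {Y, V}: total = 955
  {W, V}: total = 963
  {Y, Z}: total = 985
  {X, Y}: total = 1205
  {X, W}: total = 1205
  {Z, W}: total = 1353
  {Y, W}: total = 1455
Best pair: {Z, V} with total 869.

{Z, V}, total 869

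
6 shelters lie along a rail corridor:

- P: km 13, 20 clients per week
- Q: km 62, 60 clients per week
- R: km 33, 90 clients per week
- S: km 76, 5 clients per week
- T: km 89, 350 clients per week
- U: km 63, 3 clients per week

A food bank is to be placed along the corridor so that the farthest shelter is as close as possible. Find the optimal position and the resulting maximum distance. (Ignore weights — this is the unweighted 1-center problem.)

The 1-center on a line is the midpoint of the two extreme points: leftmost at 13, rightmost at 89.
Optimal location = (13 + 89)/2 = 51; maximum distance = (89 − 13)/2 = 38.

location 51, max distance 38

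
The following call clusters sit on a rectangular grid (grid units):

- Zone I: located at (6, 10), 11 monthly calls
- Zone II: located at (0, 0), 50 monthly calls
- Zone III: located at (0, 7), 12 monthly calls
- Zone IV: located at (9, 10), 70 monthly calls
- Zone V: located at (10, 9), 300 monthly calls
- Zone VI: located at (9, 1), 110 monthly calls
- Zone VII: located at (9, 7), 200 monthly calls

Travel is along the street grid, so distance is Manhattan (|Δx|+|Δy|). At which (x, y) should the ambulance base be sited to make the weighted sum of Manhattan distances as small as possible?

(9, 9)

Manhattan distance separates: Σwᵢ(|x−xᵢ|+|y−yᵢ|) = Σwᵢ|x−xᵢ| + Σwᵢ|y−yᵢ|, so x and y are optimised independently as 1-D weighted medians.
Total weight W = 753; half = 376.5.
x-coordinate, sorted with cumulative weight:
  x=0 (Zone II, w=50) cum 50
  x=0 (Zone III, w=12) cum 62
  x=6 (Zone I, w=11) cum 73
  x=9 (Zone IV, w=70) cum 143
  x=9 (Zone VI, w=110) cum 253
  x=9 (Zone VII, w=200) cum 453  ← median
  x=10 (Zone V, w=300) cum 753
⇒ x* = 9
y-coordinate, sorted with cumulative weight:
  y=0 (Zone II, w=50) cum 50
  y=1 (Zone VI, w=110) cum 160
  y=7 (Zone III, w=12) cum 172
  y=7 (Zone VII, w=200) cum 372
  y=9 (Zone V, w=300) cum 672  ← median
  y=10 (Zone I, w=11) cum 683
  y=10 (Zone IV, w=70) cum 753
⇒ y* = 9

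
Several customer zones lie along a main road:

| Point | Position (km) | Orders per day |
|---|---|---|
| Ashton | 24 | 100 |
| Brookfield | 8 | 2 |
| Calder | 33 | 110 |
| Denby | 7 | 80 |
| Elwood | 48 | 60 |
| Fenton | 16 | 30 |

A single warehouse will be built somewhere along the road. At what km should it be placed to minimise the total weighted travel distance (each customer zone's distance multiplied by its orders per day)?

x = 24

For a sum of weighted absolute distances on a line, the optimum is the weighted median (not the mean). Total weight W = 382; half-weight = 191.
Sort by position and accumulate weight:
  km 7 (Denby, w=80) → cum 80
  km 8 (Brookfield, w=2) → cum 82
  km 16 (Fenton, w=30) → cum 112
  km 24 (Ashton, w=100) → cum 212  ≥ 191 → median here
  km 33 (Calder, w=110) → cum 322
  km 48 (Elwood, w=60) → cum 382
Optimal location: km 24.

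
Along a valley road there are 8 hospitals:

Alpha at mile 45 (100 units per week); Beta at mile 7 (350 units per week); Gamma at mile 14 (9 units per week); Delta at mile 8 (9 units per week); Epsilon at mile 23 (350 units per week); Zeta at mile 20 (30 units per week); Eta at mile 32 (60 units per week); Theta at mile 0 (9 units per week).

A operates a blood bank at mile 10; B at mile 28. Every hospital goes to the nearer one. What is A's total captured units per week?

The indifferent point is the midpoint (10+28)/2 = 19; hospitals left of it (closer to A at 10) go to A, those right go to B.
  Theta at 0 (w=9) → A
  Beta at 7 (w=350) → A
  Delta at 8 (w=9) → A
  Gamma at 14 (w=9) → A
  Zeta at 20 (w=30) → B
  Epsilon at 23 (w=350) → B
  Eta at 32 (w=60) → B
  Alpha at 45 (w=100) → B
A captures 377; B captures 540.

377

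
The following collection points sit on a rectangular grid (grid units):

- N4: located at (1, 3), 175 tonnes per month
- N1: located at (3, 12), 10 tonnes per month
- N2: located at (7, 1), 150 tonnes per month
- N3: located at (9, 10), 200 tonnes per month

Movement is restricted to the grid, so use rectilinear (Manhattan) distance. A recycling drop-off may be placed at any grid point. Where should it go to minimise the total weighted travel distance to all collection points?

Manhattan distance separates: Σwᵢ(|x−xᵢ|+|y−yᵢ|) = Σwᵢ|x−xᵢ| + Σwᵢ|y−yᵢ|, so x and y are optimised independently as 1-D weighted medians.
Total weight W = 535; half = 267.5.
x-coordinate, sorted with cumulative weight:
  x=1 (N4, w=175) cum 175
  x=3 (N1, w=10) cum 185
  x=7 (N2, w=150) cum 335  ← median
  x=9 (N3, w=200) cum 535
⇒ x* = 7
y-coordinate, sorted with cumulative weight:
  y=1 (N2, w=150) cum 150
  y=3 (N4, w=175) cum 325  ← median
  y=10 (N3, w=200) cum 525
  y=12 (N1, w=10) cum 535
⇒ y* = 3

(7, 3)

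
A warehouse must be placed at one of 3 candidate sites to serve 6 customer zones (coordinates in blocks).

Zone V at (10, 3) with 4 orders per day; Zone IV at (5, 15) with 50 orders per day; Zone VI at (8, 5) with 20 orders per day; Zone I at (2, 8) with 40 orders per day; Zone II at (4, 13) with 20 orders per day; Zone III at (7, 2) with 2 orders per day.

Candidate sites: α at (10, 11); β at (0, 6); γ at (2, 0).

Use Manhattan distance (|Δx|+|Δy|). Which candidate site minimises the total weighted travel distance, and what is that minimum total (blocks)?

Total weighted distance at each candidate:
  α (10, 11): total = 1266
  β (0, 6): total = 1334
  γ (2, 0): total = 1798
Minimum is at α with total 1266 blocks.

α, total 1266 blocks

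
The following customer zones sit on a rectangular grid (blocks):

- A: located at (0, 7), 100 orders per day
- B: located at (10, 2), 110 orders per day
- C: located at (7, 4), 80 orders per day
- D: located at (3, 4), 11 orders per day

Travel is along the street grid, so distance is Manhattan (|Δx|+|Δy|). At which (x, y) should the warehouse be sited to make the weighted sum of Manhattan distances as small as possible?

(7, 4)

Manhattan distance separates: Σwᵢ(|x−xᵢ|+|y−yᵢ|) = Σwᵢ|x−xᵢ| + Σwᵢ|y−yᵢ|, so x and y are optimised independently as 1-D weighted medians.
Total weight W = 301; half = 150.5.
x-coordinate, sorted with cumulative weight:
  x=0 (A, w=100) cum 100
  x=3 (D, w=11) cum 111
  x=7 (C, w=80) cum 191  ← median
  x=10 (B, w=110) cum 301
⇒ x* = 7
y-coordinate, sorted with cumulative weight:
  y=2 (B, w=110) cum 110
  y=4 (C, w=80) cum 190  ← median
  y=4 (D, w=11) cum 201
  y=7 (A, w=100) cum 301
⇒ y* = 4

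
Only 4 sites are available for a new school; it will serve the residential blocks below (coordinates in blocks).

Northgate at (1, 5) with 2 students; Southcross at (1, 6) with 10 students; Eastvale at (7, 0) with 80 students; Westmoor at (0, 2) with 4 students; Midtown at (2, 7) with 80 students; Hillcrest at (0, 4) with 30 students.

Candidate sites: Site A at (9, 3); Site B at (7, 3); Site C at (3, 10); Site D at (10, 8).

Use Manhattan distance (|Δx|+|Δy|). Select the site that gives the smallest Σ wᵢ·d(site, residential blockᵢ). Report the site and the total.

Total weighted distance at each candidate:
  Site A (9, 3): total = 1750
  Site B (7, 3): total = 1338
  Site C (3, 10): total = 1828
  Site D (10, 8): total = 2218
Minimum is at Site B with total 1338 blocks.

Site B, total 1338 blocks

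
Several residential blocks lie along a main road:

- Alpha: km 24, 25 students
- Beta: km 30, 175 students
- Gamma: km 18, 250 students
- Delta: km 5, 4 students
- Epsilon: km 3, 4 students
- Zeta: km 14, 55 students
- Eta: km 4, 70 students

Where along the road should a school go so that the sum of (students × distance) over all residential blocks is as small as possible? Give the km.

For a sum of weighted absolute distances on a line, the optimum is the weighted median (not the mean). Total weight W = 583; half-weight = 291.5.
Sort by position and accumulate weight:
  km 3 (Epsilon, w=4) → cum 4
  km 4 (Eta, w=70) → cum 74
  km 5 (Delta, w=4) → cum 78
  km 14 (Zeta, w=55) → cum 133
  km 18 (Gamma, w=250) → cum 383  ≥ 291.5 → median here
  km 24 (Alpha, w=25) → cum 408
  km 30 (Beta, w=175) → cum 583
Optimal location: km 18.

x = 18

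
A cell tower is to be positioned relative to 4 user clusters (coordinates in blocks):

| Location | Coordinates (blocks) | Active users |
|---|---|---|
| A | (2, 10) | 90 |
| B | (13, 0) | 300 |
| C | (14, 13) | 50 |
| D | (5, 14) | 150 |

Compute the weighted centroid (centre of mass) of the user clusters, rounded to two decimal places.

The minimiser of Σwᵢ‖p−pᵢ‖² is the weighted centroid p* = (Σwᵢpᵢ)/(Σwᵢ).
Σwᵢ = 590.
Σwᵢxᵢ = 90·2 + 300·13 + 50·14 + 150·5 = 5530.
Σwᵢyᵢ = 90·10 + 300·0 + 50·13 + 150·14 = 3650.
x* = 5530/590 = 9.37, y* = 3650/590 = 6.19.

(9.37, 6.19)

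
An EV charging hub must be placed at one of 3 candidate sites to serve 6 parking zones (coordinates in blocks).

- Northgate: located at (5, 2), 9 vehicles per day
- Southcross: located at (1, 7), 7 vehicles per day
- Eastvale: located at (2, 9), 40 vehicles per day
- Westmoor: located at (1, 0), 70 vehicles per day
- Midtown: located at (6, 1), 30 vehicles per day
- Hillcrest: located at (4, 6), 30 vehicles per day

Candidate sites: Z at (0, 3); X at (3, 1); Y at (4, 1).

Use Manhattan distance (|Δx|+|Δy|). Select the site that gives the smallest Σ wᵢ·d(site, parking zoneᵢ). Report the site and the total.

Total weighted distance at each candidate:
  Z (0, 3): total = 1139
  X (3, 1): total = 923
  Y (4, 1): total = 971
Minimum is at X with total 923 blocks.

X, total 923 blocks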